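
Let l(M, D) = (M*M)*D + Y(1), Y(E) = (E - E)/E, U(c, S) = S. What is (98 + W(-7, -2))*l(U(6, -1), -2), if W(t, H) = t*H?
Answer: -224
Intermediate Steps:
W(t, H) = H*t
Y(E) = 0 (Y(E) = 0/E = 0)
l(M, D) = D*M² (l(M, D) = (M*M)*D + 0 = M²*D + 0 = D*M² + 0 = D*M²)
(98 + W(-7, -2))*l(U(6, -1), -2) = (98 - 2*(-7))*(-2*(-1)²) = (98 + 14)*(-2*1) = 112*(-2) = -224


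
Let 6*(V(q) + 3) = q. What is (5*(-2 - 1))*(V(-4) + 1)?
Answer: 40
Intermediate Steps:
V(q) = -3 + q/6
(5*(-2 - 1))*(V(-4) + 1) = (5*(-2 - 1))*((-3 + (⅙)*(-4)) + 1) = (5*(-3))*((-3 - ⅔) + 1) = -15*(-11/3 + 1) = -15*(-8/3) = 40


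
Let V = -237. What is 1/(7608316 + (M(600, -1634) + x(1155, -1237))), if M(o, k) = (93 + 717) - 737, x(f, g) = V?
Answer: 1/7608152 ≈ 1.3144e-7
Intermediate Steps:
x(f, g) = -237
M(o, k) = 73 (M(o, k) = 810 - 737 = 73)
1/(7608316 + (M(600, -1634) + x(1155, -1237))) = 1/(7608316 + (73 - 237)) = 1/(7608316 - 164) = 1/7608152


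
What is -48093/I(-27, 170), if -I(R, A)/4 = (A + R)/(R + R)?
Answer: -1298511/286 ≈ -4540.3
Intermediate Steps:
I(R, A) = -2*(A + R)/R (I(R, A) = -4*(A + R)/(R + R) = -4*(A + R)/(2*R) = -4*(A + R)*1/(2*R) = -2*(A + R)/R)
-48093/I(-27, 170) = -48093/(-2 - 2*170/(-27)) = -48093/(-2 - 2*170*(-1/27)) = -48093/(-2 + 340/27) = -48093/286/27 = -48093*27/286 = -1298511/286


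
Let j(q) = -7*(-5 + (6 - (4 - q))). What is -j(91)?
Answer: 616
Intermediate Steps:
j(q) = 21 - 7*q (j(q) = -7*(-5 + (6 + (-4 + q))) = -7*(-5 + (2 + q)) = -7*(-3 + q) = 21 - 7*q)
-j(91) = -(21 - 7*91) = -(21 - 637) = -1*(-616) = 616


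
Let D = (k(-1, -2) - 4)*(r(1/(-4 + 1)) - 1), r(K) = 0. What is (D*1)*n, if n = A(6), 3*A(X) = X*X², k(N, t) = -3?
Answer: 504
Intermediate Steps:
A(X) = X³/3 (A(X) = (X*X²)/3 = X³/3)
n = 72 (n = (⅓)*6³ = (⅓)*216 = 72)
D = 7 (D = (-3 - 4)*(0 - 1) = -7*(-1) = 7)
(D*1)*n = (7*1)*72 = 7*72 = 504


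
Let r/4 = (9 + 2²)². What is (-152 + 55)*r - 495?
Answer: -66067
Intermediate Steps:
r = 676 (r = 4*(9 + 2²)² = 4*(9 + 4)² = 4*13² = 4*169 = 676)
(-152 + 55)*r - 495 = (-152 + 55)*676 - 495 = -97*676 - 495 = -65572 - 495 = -66067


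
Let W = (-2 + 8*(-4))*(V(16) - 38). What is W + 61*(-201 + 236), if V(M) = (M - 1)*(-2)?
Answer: 4447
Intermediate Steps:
V(M) = 2 - 2*M (V(M) = (-1 + M)*(-2) = 2 - 2*M)
W = 2312 (W = (-2 + 8*(-4))*((2 - 2*16) - 38) = (-2 - 32)*((2 - 32) - 38) = -34*(-30 - 38) = -34*(-68) = 2312)
W + 61*(-201 + 236) = 2312 + 61*(-201 + 236) = 2312 + 61*35 = 2312 + 2135 = 4447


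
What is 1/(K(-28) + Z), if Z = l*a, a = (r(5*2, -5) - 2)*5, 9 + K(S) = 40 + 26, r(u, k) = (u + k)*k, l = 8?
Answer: -1/1023 ≈ -0.00097752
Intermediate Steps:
r(u, k) = k*(k + u) (r(u, k) = (k + u)*k = k*(k + u))
K(S) = 57 (K(S) = -9 + (40 + 26) = -9 + 66 = 57)
a = -135 (a = (-5*(-5 + 5*2) - 2)*5 = (-5*(-5 + 10) - 2)*5 = (-5*5 - 2)*5 = (-25 - 2)*5 = -27*5 = -135)
Z = -1080 (Z = 8*(-135) = -1080)
1/(K(-28) + Z) = 1/(57 - 1080) = 1/(-1023) = -1/1023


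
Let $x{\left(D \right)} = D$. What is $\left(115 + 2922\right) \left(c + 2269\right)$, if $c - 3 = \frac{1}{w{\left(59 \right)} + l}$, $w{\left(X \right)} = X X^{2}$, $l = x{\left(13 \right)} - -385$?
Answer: $\frac{1419874472765}{205777} \approx 6.9001 \cdot 10^{6}$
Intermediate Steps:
$l = 398$ ($l = 13 - -385 = 13 + 385 = 398$)
$w{\left(X \right)} = X^{3}$
$c = \frac{617332}{205777}$ ($c = 3 + \frac{1}{59^{3} + 398} = 3 + \frac{1}{205379 + 398} = 3 + \frac{1}{205777} = \frac{617332}{205777} \approx 3.0$)
$\left(115 + 2922\right) \left(c + 2269\right) = \left(115 + 2922\right) \left(\frac{617332}{205777} + 2269\right) = 3037 \cdot \frac{467525345}{205777} = \frac{1419874472765}{205777}$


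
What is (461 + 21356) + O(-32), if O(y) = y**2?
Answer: 22841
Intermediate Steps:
(461 + 21356) + O(-32) = (461 + 21356) + (-32)**2 = 21817 + 1024 = 22841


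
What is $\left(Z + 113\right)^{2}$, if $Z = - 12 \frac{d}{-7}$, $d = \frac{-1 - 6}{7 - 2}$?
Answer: $\frac{305809}{25} \approx 12232.0$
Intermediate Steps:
$d = - \frac{7}{5} \approx -1.4$
$Z = - \frac{12}{5}$ ($Z = - 12 \left(- \frac{7}{5 \left(-7\right)}\right) = - 12 \left(\left(- \frac{7}{5}\right) \left(- \frac{1}{7}\right)\right) = \left(-12\right) \frac{1}{5} = - \frac{12}{5} \approx -2.4$)
$\left(Z + 113\right)^{2} = \left(- \frac{12}{5} + 113\right)^{2} = \left(\frac{553}{5}\right)^{2} = \frac{305809}{25}$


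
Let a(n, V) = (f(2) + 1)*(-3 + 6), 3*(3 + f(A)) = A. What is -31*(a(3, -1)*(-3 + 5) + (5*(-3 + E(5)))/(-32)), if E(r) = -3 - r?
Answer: 6231/32 ≈ 194.72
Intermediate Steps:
f(A) = -3 + A/3
a(n, V) = -4 (a(n, V) = ((-3 + (1/3)*2) + 1)*(-3 + 6) = ((-3 + 2/3) + 1)*3 = (-7/3 + 1)*3 = -4/3*3 = -4)
-31*(a(3, -1)*(-3 + 5) + (5*(-3 + E(5)))/(-32)) = -31*(-4*(-3 + 5) + (5*(-3 + (-3 - 1*5)))/(-32)) = -31*(-4*2 + (5*(-3 + (-3 - 5)))*(-1/32)) = -31*(-8 + (5*(-3 - 8))*(-1/32)) = -31*(-8 + (5*(-11))*(-1/32)) = -31*(-8 - 55*(-1/32)) = -31*(-8 + 55/32) = -31*(-201/32) = 6231/32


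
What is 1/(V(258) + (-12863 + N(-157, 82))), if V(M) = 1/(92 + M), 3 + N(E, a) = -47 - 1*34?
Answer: -350/4531449 ≈ -7.7238e-5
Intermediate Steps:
N(E, a) = -84 (N(E, a) = -3 + (-47 - 1*34) = -3 + (-47 - 34) = -3 - 81 = -84)
1/(V(258) + (-12863 + N(-157, 82))) = 1/(1/(92 + 258) + (-12863 - 84)) = 1/(1/350 - 12947) = 1/(-4531449/350) = -350/4531449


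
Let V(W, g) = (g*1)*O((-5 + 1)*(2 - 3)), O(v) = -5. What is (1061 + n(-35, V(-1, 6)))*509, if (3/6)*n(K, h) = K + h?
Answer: 473879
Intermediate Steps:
V(W, g) = -5*g (V(W, g) = (g*1)*(-5) = g*(-5) = -5*g)
n(K, h) = 2*K + 2*h (n(K, h) = 2*(K + h) = 2*K + 2*h)
(1061 + n(-35, V(-1, 6)))*509 = (1061 + (2*(-35) + 2*(-5*6)))*509 = (1061 + (-70 + 2*(-30)))*509 = (1061 + (-70 - 60))*509 = (1061 - 130)*509 = 931*509 = 473879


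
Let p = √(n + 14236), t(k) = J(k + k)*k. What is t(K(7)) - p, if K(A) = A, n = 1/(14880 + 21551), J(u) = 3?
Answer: 21 - √18894272082027/36431 ≈ -98.315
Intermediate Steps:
n = 1/36431 ≈ 2.7449e-5
t(k) = 3*k
p = √18894272082027/36431 (p = √(1/36431 + 14236) = √(518631717/36431) = √18894272082027/36431 ≈ 119.31)
t(K(7)) - p = 3*7 - √18894272082027/36431 = 21 - √18894272082027/36431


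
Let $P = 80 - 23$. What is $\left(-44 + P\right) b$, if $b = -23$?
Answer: $-299$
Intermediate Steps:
$P = 57$
$\left(-44 + P\right) b = \left(-44 + 57\right) \left(-23\right) = 13 \left(-23\right) = -299$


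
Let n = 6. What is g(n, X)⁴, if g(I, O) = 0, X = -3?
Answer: 0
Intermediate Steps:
g(n, X)⁴ = 0⁴ = 0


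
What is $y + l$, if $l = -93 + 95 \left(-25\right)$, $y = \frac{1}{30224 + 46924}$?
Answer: $- \frac{190401263}{77148} \approx -2468.0$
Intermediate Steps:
$y = \frac{1}{77148} \approx 1.2962 \cdot 10^{-5}$
$l = -2468$ ($l = -93 - 2375 = -2468$)
$y + l = \frac{1}{77148} - 2468 = - \frac{190401263}{77148}$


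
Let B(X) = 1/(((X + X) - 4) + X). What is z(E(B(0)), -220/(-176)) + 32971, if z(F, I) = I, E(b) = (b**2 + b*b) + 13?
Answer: 131889/4 ≈ 32972.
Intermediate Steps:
B(X) = 1/(-4 + 3*X) (B(X) = 1/((2*X - 4) + X) = 1/((-4 + 2*X) + X) = 1/(-4 + 3*X))
E(b) = 13 + 2*b**2 (E(b) = (b**2 + b**2) + 13 = 2*b**2 + 13 = 13 + 2*b**2)
z(E(B(0)), -220/(-176)) + 32971 = -220/(-176) + 32971 = -220*(-1/176) + 32971 = 5/4 + 32971 = 131889/4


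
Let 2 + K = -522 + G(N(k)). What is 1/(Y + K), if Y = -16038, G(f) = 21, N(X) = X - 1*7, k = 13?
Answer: -1/16541 ≈ -6.0456e-5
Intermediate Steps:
N(X) = -7 + X (N(X) = X - 7 = -7 + X)
K = -503 (K = -2 + (-522 + 21) = -2 - 501 = -503)
1/(Y + K) = 1/(-16038 - 503) = 1/(-16541) = -1/16541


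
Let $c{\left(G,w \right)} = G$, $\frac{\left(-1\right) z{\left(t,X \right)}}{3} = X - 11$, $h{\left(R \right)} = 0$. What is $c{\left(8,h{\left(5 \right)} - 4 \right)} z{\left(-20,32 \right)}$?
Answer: $-504$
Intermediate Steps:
$z{\left(t,X \right)} = 33 - 3 X$ ($z{\left(t,X \right)} = - 3 \left(X - 11\right) = - 3 \left(-11 + X\right) = 33 - 3 X$)
$c{\left(8,h{\left(5 \right)} - 4 \right)} z{\left(-20,32 \right)} = 8 \left(33 - 96\right) = 8 \left(-63\right) = -504$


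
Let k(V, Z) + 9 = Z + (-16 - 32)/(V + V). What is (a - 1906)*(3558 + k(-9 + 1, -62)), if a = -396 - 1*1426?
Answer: -13010720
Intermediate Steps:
k(V, Z) = -9 + Z - 24/V (k(V, Z) = -9 + (Z + (-16 - 32)/(V + V)) = -9 + (Z - 48*1/(2*V)) = -9 + (Z - 24/V) = -9 + Z - 24/V)
a = -1822 (a = -396 - 1426 = -1822)
(a - 1906)*(3558 + k(-9 + 1, -62)) = (-1822 - 1906)*(3558 + (-9 - 62 - 24/(-9 + 1))) = -3728*(3558 + (-9 - 62 - 24/(-8))) = -3728*(3558 + (-9 - 62 - 24*(-⅛))) = -3728*(3558 + (-9 - 62 + 3)) = -3728*(3558 - 68) = -3728*3490 = -13010720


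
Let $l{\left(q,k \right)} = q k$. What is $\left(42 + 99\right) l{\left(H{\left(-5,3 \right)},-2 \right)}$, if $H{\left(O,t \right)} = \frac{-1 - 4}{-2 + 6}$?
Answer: $\frac{705}{2} \approx 352.5$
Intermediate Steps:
$H{\left(O,t \right)} = - \frac{5}{4}$
$l{\left(q,k \right)} = k q$
$\left(42 + 99\right) l{\left(H{\left(-5,3 \right)},-2 \right)} = \left(42 + 99\right) \left(\left(-2\right) \left(- \frac{5}{4}\right)\right) = 141 \cdot \frac{5}{2} = \frac{705}{2}$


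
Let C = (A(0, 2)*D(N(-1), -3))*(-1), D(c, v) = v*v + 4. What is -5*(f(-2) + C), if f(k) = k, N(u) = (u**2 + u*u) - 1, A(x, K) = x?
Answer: 10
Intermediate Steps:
N(u) = -1 + 2*u**2 (N(u) = (u**2 + u**2) - 1 = 2*u**2 - 1 = -1 + 2*u**2)
D(c, v) = 4 + v**2 (D(c, v) = v**2 + 4 = 4 + v**2)
C = 0 (C = (0*(4 + (-3)**2))*(-1) = (0*(4 + 9))*(-1) = (0*13)*(-1) = 0*(-1) = 0)
-5*(f(-2) + C) = -5*(-2 + 0) = -5*(-2) = 10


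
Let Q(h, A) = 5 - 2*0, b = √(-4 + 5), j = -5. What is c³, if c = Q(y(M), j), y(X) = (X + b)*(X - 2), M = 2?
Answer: 125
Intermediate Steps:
b = 1 (b = √1 = 1)
y(X) = (1 + X)*(-2 + X) (y(X) = (X + 1)*(X - 2) = (1 + X)*(-2 + X))
Q(h, A) = 5 (Q(h, A) = 5 + 0 = 5)
c = 5
c³ = 5³ = 125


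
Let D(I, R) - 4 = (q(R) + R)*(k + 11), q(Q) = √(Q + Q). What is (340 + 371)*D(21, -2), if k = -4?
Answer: -7110 + 9954*I ≈ -7110.0 + 9954.0*I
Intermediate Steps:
q(Q) = √2*√Q (q(Q) = √(2*Q) = √2*√Q)
D(I, R) = 4 + 7*R + 7*√2*√R (D(I, R) = 4 + (√2*√R + R)*(-4 + 11) = 4 + (R + √2*√R)*7 = 4 + (7*R + 7*√2*√R) = 4 + 7*R + 7*√2*√R)
(340 + 371)*D(21, -2) = (340 + 371)*(4 + 7*(-2) + 7*√2*√(-2)) = 711*(4 - 14 + 7*√2*(I*√2)) = 711*(4 - 14 + 14*I) = 711*(-10 + 14*I) = -7110 + 9954*I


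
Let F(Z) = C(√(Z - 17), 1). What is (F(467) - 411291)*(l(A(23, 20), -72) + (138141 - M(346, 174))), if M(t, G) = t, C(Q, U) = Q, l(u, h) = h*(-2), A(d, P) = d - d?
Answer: -56733069249 + 2069085*√2 ≈ -5.6730e+10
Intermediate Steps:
A(d, P) = 0
l(u, h) = -2*h
F(Z) = √(-17 + Z) (F(Z) = √(Z - 17) = √(-17 + Z))
(F(467) - 411291)*(l(A(23, 20), -72) + (138141 - M(346, 174))) = (√(-17 + 467) - 411291)*(-2*(-72) + (138141 - 1*346)) = (√450 - 411291)*(144 + (138141 - 346)) = (15*√2 - 411291)*(144 + 137795) = (-411291 + 15*√2)*137939 = -56733069249 + 2069085*√2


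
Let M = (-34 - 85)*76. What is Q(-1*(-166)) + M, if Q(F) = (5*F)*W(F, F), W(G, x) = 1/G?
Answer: -9039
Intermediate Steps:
M = -9044 (M = -119*76 = -9044)
Q(F) = 5 (Q(F) = (5*F)/F = 5)
Q(-1*(-166)) + M = 5 - 9044 = -9039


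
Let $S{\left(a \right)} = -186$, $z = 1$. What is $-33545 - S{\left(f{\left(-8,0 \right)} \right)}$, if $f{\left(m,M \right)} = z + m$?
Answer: $-33359$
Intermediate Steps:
$f{\left(m,M \right)} = 1 + m$
$-33545 - S{\left(f{\left(-8,0 \right)} \right)} = -33545 - -186 = -33545 + 186 = -33359$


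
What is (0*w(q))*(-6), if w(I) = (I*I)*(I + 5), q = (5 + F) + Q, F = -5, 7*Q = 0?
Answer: 0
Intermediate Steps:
Q = 0 (Q = (⅐)*0 = 0)
q = 0 (q = (5 - 5) + 0 = 0 + 0 = 0)
w(I) = I²*(5 + I)
(0*w(q))*(-6) = (0*(0²*(5 + 0)))*(-6) = (0*(0*5))*(-6) = (0*0)*(-6) = 0*(-6) = 0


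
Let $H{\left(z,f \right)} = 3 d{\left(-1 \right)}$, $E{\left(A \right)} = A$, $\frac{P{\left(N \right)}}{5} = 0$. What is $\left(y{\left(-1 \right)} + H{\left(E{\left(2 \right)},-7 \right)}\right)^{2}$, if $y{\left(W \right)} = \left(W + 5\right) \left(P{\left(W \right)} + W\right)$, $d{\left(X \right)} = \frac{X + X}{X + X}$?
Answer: $1$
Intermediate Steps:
$P{\left(N \right)} = 0$ ($P{\left(N \right)} = 5 \cdot 0 = 0$)
$d{\left(X \right)} = 1$ ($d{\left(X \right)} = \frac{2 X}{2 X} = 2 X \frac{1}{2 X} = 1$)
$y{\left(W \right)} = W \left(5 + W\right)$ ($y{\left(W \right)} = \left(W + 5\right) \left(0 + W\right) = \left(5 + W\right) W = W \left(5 + W\right)$)
$H{\left(z,f \right)} = 3$ ($H{\left(z,f \right)} = 3 \cdot 1 = 3$)
$\left(y{\left(-1 \right)} + H{\left(E{\left(2 \right)},-7 \right)}\right)^{2} = \left(- (5 - 1) + 3\right)^{2} = \left(\left(-1\right) 4 + 3\right)^{2} = \left(-4 + 3\right)^{2} = \left(-1\right)^{2} = 1$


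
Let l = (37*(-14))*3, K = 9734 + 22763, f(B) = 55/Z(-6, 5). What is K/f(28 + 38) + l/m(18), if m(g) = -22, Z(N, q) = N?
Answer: -191097/55 ≈ -3474.5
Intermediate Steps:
f(B) = -55/6 (f(B) = 55/(-6) = 55*(-1/6) = -55/6)
K = 32497
l = -1554 (l = -518*3 = -1554)
K/f(28 + 38) + l/m(18) = 32497/(-55/6) - 1554/(-22) = 32497*(-6/55) - 1554*(-1/22) = -194982/55 + 777/11 = -191097/55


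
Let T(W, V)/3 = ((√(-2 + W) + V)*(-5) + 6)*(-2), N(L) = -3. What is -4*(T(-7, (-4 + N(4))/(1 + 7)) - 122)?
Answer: 737 - 360*I ≈ 737.0 - 360.0*I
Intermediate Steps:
T(W, V) = -36 + 30*V + 30*√(-2 + W) (T(W, V) = 3*(((√(-2 + W) + V)*(-5) + 6)*(-2)) = 3*(((V + √(-2 + W))*(-5) + 6)*(-2)) = 3*(((-5*V - 5*√(-2 + W)) + 6)*(-2)) = 3*((6 - 5*V - 5*√(-2 + W))*(-2)) = 3*(-12 + 10*V + 10*√(-2 + W)) = -36 + 30*V + 30*√(-2 + W))
-4*(T(-7, (-4 + N(4))/(1 + 7)) - 122) = -4*((-36 + 30*((-4 - 3)/(1 + 7)) + 30*√(-2 - 7)) - 122) = -4*((-36 + 30*(-7/8) + 30*√(-9)) - 122) = -4*((-36 + 30*(-7*⅛) + 30*(3*I)) - 122) = -4*((-36 + 30*(-7/8) + 90*I) - 122) = -4*((-36 - 105/4 + 90*I) - 122) = -4*((-249/4 + 90*I) - 122) = -4*(-737/4 + 90*I) = 737 - 360*I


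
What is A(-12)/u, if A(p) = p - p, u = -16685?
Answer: 0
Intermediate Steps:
A(p) = 0
A(-12)/u = 0/(-16685) = 0*(-1/16685) = 0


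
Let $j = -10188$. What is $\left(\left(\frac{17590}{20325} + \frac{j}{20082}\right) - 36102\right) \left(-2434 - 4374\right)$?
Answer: $\frac{3343973007785072}{13605555} \approx 2.4578 \cdot 10^{8}$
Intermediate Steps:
$\left(\left(\frac{17590}{20325} + \frac{j}{20082}\right) - 36102\right) \left(-2434 - 4374\right) = \left(\left(\frac{17590}{20325} - \frac{10188}{20082}\right) - 36102\right) \left(-2434 - 4374\right) = \left(\left(17590 \cdot \frac{1}{20325} - \frac{1698}{3347}\right) - 36102\right) \left(-6808\right) = \left(\left(\frac{3518}{4065} - \frac{1698}{3347}\right) - 36102\right) \left(-6808\right) = \left(\frac{4872376}{13605555} - 36102\right) \left(-6808\right) = \left(- \frac{491182874234}{13605555}\right) \left(-6808\right) = \frac{3343973007785072}{13605555}$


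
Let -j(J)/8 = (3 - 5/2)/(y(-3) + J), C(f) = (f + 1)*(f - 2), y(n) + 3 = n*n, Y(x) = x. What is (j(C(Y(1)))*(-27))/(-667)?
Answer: -27/667 ≈ -0.040480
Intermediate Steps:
y(n) = -3 + n² (y(n) = -3 + n*n = -3 + n²)
C(f) = (1 + f)*(-2 + f)
j(J) = -4/(6 + J) (j(J) = -8*(3 - 5/2)/((-3 + (-3)²) + J) = -8*(3 - 5*½)/((-3 + 9) + J) = -8*(3 - 5/2)/(6 + J) = -4/(6 + J))
(j(C(Y(1)))*(-27))/(-667) = (-4/(6 + (-2 + 1² - 1*1))*(-27))/(-667) = (-4/(6 + (-2 + 1 - 1))*(-27))*(-1/667) = (-4/(6 - 2)*(-27))*(-1/667) = (-4/4*(-27))*(-1/667) = (-4*¼*(-27))*(-1/667) = -1*(-27)*(-1/667) = 27*(-1/667) = -27/667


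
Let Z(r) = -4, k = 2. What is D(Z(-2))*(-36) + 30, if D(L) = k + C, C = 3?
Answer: -150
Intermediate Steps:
D(L) = 5 (D(L) = 2 + 3 = 5)
D(Z(-2))*(-36) + 30 = 5*(-36) + 30 = -180 + 30 = -150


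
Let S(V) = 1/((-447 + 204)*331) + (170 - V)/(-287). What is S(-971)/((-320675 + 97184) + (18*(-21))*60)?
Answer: 13110620/811811153763 ≈ 1.6150e-5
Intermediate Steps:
S(V) = -13673897/23084271 + V/287 (S(V) = (1/331)/(-243) + (170 - V)*(-1/287) = -1/243*1/331 + (-170/287 + V/287) = -1/80433 + (-170/287 + V/287) = -13673897/23084271 + V/287)
S(-971)/((-320675 + 97184) + (18*(-21))*60) = (-13673897/23084271 + (1/287)*(-971))/((-320675 + 97184) + (18*(-21))*60) = (-13673897/23084271 - 971/287)/(-223491 - 378*60) = -13110620/(3297753*(-223491 - 22680)) = -13110620/3297753/(-246171) = -13110620/3297753*(-1/246171) = 13110620/811811153763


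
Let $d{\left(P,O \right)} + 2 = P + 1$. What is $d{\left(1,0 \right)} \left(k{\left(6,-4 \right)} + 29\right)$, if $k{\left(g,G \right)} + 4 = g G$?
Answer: $0$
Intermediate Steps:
$k{\left(g,G \right)} = -4 + G g$ ($k{\left(g,G \right)} = -4 + g G = -4 + G g$)
$d{\left(P,O \right)} = -1 + P$ ($d{\left(P,O \right)} = -2 + \left(P + 1\right) = -2 + \left(1 + P\right) = -1 + P$)
$d{\left(1,0 \right)} \left(k{\left(6,-4 \right)} + 29\right) = \left(-1 + 1\right) \left(\left(-4 - 24\right) + 29\right) = 0 \left(\left(-4 - 24\right) + 29\right) = 0 \left(-28 + 29\right) = 0 \cdot 1 = 0$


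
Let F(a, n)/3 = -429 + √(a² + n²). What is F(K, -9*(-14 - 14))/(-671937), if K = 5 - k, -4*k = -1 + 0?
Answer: 429/223979 - 5*√40657/895916 ≈ 0.00079005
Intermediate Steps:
k = ¼ (k = -(-1 + 0)/4 = -¼*(-1) = ¼ ≈ 0.25000)
K = 19/4 (K = 5 - 1*¼ = 5 - ¼ = 19/4 ≈ 4.7500)
F(a, n) = -1287 + 3*√(a² + n²) (F(a, n) = 3*(-429 + √(a² + n²)) = -1287 + 3*√(a² + n²))
F(K, -9*(-14 - 14))/(-671937) = (-1287 + 3*√((19/4)² + (-9*(-14 - 14))²))/(-671937) = (-1287 + 3*√(361/16 + (-9*(-28))²))*(-1/671937) = (-1287 + 3*√(361/16 + 252²))*(-1/671937) = (-1287 + 3*√(361/16 + 63504))*(-1/671937) = (-1287 + 3*√(1016425/16))*(-1/671937) = (-1287 + 3*(5*√40657/4))*(-1/671937) = (-1287 + 15*√40657/4)*(-1/671937) = 429/223979 - 5*√40657/895916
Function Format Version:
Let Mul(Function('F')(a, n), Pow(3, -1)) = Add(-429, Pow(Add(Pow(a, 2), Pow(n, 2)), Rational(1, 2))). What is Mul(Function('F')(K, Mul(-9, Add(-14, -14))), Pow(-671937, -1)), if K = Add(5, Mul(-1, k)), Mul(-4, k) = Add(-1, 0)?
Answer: Add(Rational(429, 223979), Mul(Rational(-5, 895916), Pow(40657, Rational(1, 2)))) ≈ 0.00079005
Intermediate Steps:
k = Rational(1, 4) (k = Mul(Rational(-1, 4), Add(-1, 0)) = Mul(Rational(-1, 4), -1) = Rational(1, 4) ≈ 0.25000)
K = Rational(19, 4) (K = Add(5, Mul(-1, Rational(1, 4))) = Add(5, Rational(-1, 4)) = Rational(19, 4) ≈ 4.7500)
Function('F')(a, n) = Add(-1287, Mul(3, Pow(Add(Pow(a, 2), Pow(n, 2)), Rational(1, 2)))) (Function('F')(a, n) = Mul(3, Add(-429, Pow(Add(Pow(a, 2), Pow(n, 2)), Rational(1, 2)))) = Add(-1287, Mul(3, Pow(Add(Pow(a, 2), Pow(n, 2)), Rational(1, 2)))))
Mul(Function('F')(K, Mul(-9, Add(-14, -14))), Pow(-671937, -1)) = Mul(Add(-1287, Mul(3, Pow(Add(Pow(Rational(19, 4), 2), Pow(Mul(-9, Add(-14, -14)), 2)), Rational(1, 2)))), Pow(-671937, -1)) = Mul(Add(-1287, Mul(3, Pow(Add(Rational(361, 16), Pow(Mul(-9, -28), 2)), Rational(1, 2)))), Rational(-1, 671937)) = Mul(Add(-1287, Mul(3, Pow(Add(Rational(361, 16), Pow(252, 2)), Rational(1, 2)))), Rational(-1, 671937)) = Mul(Add(-1287, Mul(3, Pow(Add(Rational(361, 16), 63504), Rational(1, 2)))), Rational(-1, 671937)) = Mul(Add(-1287, Mul(3, Pow(Rational(1016425, 16), Rational(1, 2)))), Rational(-1, 671937)) = Mul(Add(-1287, Mul(3, Mul(Rational(5, 4), Pow(40657, Rational(1, 2))))), Rational(-1, 671937)) = Mul(Add(-1287, Mul(Rational(15, 4), Pow(40657, Rational(1, 2)))), Rational(-1, 671937)) = Add(Rational(429, 223979), Mul(Rational(-5, 895916), Pow(40657, Rational(1, 2))))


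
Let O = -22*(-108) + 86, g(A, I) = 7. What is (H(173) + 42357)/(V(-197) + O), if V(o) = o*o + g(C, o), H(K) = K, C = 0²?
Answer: 21265/20639 ≈ 1.0303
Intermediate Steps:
C = 0
O = 2462 (O = 2376 + 86 = 2462)
V(o) = 7 + o² (V(o) = o*o + 7 = o² + 7 = 7 + o²)
(H(173) + 42357)/(V(-197) + O) = (173 + 42357)/((7 + (-197)²) + 2462) = 42530/((7 + 38809) + 2462) = 42530/(38816 + 2462) = 42530/41278 = 42530*(1/41278) = 21265/20639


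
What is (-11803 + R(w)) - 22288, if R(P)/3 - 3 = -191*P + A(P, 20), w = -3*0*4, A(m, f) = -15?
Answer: -34127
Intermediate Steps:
w = 0 (w = 0*4 = 0)
R(P) = -36 - 573*P (R(P) = 9 + 3*(-191*P - 15) = 9 + 3*(-15 - 191*P) = 9 + (-45 - 573*P) = -36 - 573*P)
(-11803 + R(w)) - 22288 = (-11803 + (-36 - 573*0)) - 22288 = (-11803 + (-36 + 0)) - 22288 = (-11803 - 36) - 22288 = -11839 - 22288 = -34127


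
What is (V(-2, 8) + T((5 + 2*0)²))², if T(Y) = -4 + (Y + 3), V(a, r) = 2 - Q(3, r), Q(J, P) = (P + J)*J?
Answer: 49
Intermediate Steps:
Q(J, P) = J*(J + P) (Q(J, P) = (J + P)*J = J*(J + P))
V(a, r) = -7 - 3*r (V(a, r) = 2 - 3*(3 + r) = 2 - (9 + 3*r) = 2 + (-9 - 3*r) = -7 - 3*r)
T(Y) = -1 + Y (T(Y) = -4 + (3 + Y) = -1 + Y)
(V(-2, 8) + T((5 + 2*0)²))² = ((-7 - 3*8) + (-1 + (5 + 2*0)²))² = ((-7 - 24) + (-1 + (5 + 0)²))² = (-31 + (-1 + 5²))² = (-31 + (-1 + 25))² = (-31 + 24)² = (-7)² = 49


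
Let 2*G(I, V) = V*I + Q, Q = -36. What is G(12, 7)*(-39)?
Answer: -936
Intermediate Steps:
G(I, V) = -18 + I*V/2 (G(I, V) = (V*I - 36)/2 = (I*V - 36)/2 = (-36 + I*V)/2 = -18 + I*V/2)
G(12, 7)*(-39) = (-18 + (1/2)*12*7)*(-39) = (-18 + 42)*(-39) = 24*(-39) = -936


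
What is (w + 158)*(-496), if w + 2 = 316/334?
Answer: -13000160/167 ≈ -77845.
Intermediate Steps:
w = -176/167 (w = -2 + 316/334 = -2 + 316*(1/334) = -2 + 158/167 = -176/167 ≈ -1.0539)
(w + 158)*(-496) = (-176/167 + 158)*(-496) = (26210/167)*(-496) = -13000160/167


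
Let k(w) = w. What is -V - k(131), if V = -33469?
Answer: 33338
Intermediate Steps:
-V - k(131) = -1*(-33469) - 1*131 = 33469 - 131 = 33338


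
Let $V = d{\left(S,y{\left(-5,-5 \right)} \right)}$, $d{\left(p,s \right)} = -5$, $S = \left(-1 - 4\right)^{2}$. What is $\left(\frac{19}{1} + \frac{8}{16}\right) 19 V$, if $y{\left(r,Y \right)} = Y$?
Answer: $- \frac{3705}{2} \approx -1852.5$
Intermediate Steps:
$S = 25$ ($S = \left(-5\right)^{2} = 25$)
$V = -5$
$\left(\frac{19}{1} + \frac{8}{16}\right) 19 V = \left(\frac{19}{1} + \frac{8}{16}\right) 19 \left(-5\right) = \left(19 \cdot 1 + 8 \cdot \frac{1}{16}\right) 19 \left(-5\right) = \left(19 + \frac{1}{2}\right) 19 \left(-5\right) = \frac{39}{2} \cdot 19 \left(-5\right) = \frac{741}{2} \left(-5\right) = - \frac{3705}{2}$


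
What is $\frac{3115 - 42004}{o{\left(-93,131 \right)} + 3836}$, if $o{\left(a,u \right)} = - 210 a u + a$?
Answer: $- \frac{38889}{2562173} \approx -0.015178$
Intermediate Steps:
$o{\left(a,u \right)} = a - 210 a u$ ($o{\left(a,u \right)} = - 210 a u + a = a - 210 a u$)
$\frac{3115 - 42004}{o{\left(-93,131 \right)} + 3836} = \frac{3115 - 42004}{- 93 \left(1 - 27510\right) + 3836} = - \frac{38889}{- 93 \left(1 - 27510\right) + 3836} = - \frac{38889}{\left(-93\right) \left(-27509\right) + 3836} = - \frac{38889}{2558337 + 3836} = - \frac{38889}{2562173}$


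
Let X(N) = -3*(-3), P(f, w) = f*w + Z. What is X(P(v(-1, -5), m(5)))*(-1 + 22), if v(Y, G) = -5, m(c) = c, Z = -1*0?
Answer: 189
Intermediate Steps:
Z = 0
P(f, w) = f*w (P(f, w) = f*w + 0 = f*w)
X(N) = 9
X(P(v(-1, -5), m(5)))*(-1 + 22) = 9*(-1 + 22) = 9*21 = 189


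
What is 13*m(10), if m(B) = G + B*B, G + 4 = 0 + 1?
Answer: 1261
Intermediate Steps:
G = -3 (G = -4 + (0 + 1) = -4 + 1 = -3)
m(B) = -3 + B² (m(B) = -3 + B*B = -3 + B²)
13*m(10) = 13*(-3 + 10²) = 13*(-3 + 100) = 13*97 = 1261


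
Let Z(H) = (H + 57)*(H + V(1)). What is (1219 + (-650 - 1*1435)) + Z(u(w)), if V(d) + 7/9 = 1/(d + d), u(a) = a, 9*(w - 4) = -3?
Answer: -17831/27 ≈ -660.41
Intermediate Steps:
w = 11/3 (w = 4 + (⅑)*(-3) = 4 - ⅓ = 11/3 ≈ 3.6667)
V(d) = -7/9 + 1/(2*d) (V(d) = -7/9 + 1/(d + d) = -7/9 + 1/(2*d))
Z(H) = (57 + H)*(-5/18 + H) (Z(H) = (H + 57)*(H + (1/18)*(9 - 14*1)/1) = (57 + H)*(H + (1/18)*1*(9 - 14)) = (57 + H)*(H + (1/18)*1*(-5)) = (57 + H)*(H - 5/18) = (57 + H)*(-5/18 + H))
(1219 + (-650 - 1*1435)) + Z(u(w)) = (1219 + (-650 - 1*1435)) + (-95/6 + (11/3)² + (1021/18)*(11/3)) = (1219 + (-650 - 1435)) + (-95/6 + 121/9 + 11231/54) = (1219 - 2085) + 5551/27 = -866 + 5551/27 = -17831/27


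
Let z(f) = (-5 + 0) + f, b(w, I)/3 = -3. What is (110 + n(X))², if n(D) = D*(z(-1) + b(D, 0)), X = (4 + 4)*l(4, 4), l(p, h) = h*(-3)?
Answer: 2402500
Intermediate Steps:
b(w, I) = -9 (b(w, I) = 3*(-3) = -9)
l(p, h) = -3*h
z(f) = -5 + f
X = -96 (X = (4 + 4)*(-3*4) = 8*(-12) = -96)
n(D) = -15*D (n(D) = D*((-5 - 1) - 9) = D*(-6 - 9) = D*(-15) = -15*D)
(110 + n(X))² = (110 - 15*(-96))² = (110 + 1440)² = 1550² = 2402500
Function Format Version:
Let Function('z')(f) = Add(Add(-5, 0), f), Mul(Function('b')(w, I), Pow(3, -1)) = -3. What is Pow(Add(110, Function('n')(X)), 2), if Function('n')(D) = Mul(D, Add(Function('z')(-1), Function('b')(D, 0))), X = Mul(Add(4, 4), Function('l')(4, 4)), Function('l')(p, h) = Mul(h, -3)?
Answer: 2402500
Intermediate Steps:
Function('b')(w, I) = -9 (Function('b')(w, I) = Mul(3, -3) = -9)
Function('l')(p, h) = Mul(-3, h)
Function('z')(f) = Add(-5, f)
X = -96 (X = Mul(Add(4, 4), Mul(-3, 4)) = Mul(8, -12) = -96)
Function('n')(D) = Mul(-15, D) (Function('n')(D) = Mul(D, Add(Add(-5, -1), -9)) = Mul(D, Add(-6, -9)) = Mul(D, -15) = Mul(-15, D))
Pow(Add(110, Function('n')(X)), 2) = Pow(Add(110, Mul(-15, -96)), 2) = Pow(Add(110, 1440), 2) = Pow(1550, 2) = 2402500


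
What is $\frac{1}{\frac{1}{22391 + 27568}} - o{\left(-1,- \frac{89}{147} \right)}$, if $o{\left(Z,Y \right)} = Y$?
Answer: $\frac{7344062}{147} \approx 49960.0$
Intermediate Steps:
$\frac{1}{\frac{1}{22391 + 27568}} - o{\left(-1,- \frac{89}{147} \right)} = \frac{1}{\frac{1}{22391 + 27568}} - - \frac{89}{147} = \frac{1}{\frac{1}{49959}} - \left(-89\right) \frac{1}{147} = \frac{1}{\frac{1}{49959}} - - \frac{89}{147} = 49959 + \frac{89}{147} = \frac{7344062}{147}$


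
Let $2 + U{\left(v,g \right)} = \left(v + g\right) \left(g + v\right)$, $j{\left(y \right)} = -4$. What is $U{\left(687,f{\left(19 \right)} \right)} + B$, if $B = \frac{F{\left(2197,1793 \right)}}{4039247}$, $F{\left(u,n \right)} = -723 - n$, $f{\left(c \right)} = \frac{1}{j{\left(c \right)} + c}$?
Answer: $\frac{429021292344842}{908830575} \approx 4.7206 \cdot 10^{5}$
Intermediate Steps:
$f{\left(c \right)} = \frac{1}{-4 + c}$
$U{\left(v,g \right)} = -2 + \left(g + v\right)^{2}$ ($U{\left(v,g \right)} = -2 + \left(v + g\right) \left(g + v\right) = -2 + \left(g + v\right) \left(g + v\right) = -2 + \left(g + v\right)^{2}$)
$B = - \frac{2516}{4039247}$ ($B = \frac{-723 - 1793}{4039247} = \left(-723 - 1793\right) \frac{1}{4039247} = \left(-2516\right) \frac{1}{4039247} = - \frac{2516}{4039247} \approx -0.00062289$)
$U{\left(687,f{\left(19 \right)} \right)} + B = \left(-2 + \left(\frac{1}{-4 + 19} + 687\right)^{2}\right) - \frac{2516}{4039247} = \left(-2 + \left(\frac{1}{15} + 687\right)^{2}\right) - \frac{2516}{4039247} = \left(-2 + \left(\frac{10306}{15}\right)^{2}\right) - \frac{2516}{4039247} = \left(-2 + \frac{106213636}{225}\right) - \frac{2516}{4039247} = \frac{106213186}{225} - \frac{2516}{4039247} = \frac{429021292344842}{908830575}$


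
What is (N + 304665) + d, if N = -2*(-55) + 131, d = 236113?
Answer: 541019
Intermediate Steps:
N = 241 (N = 110 + 131 = 241)
(N + 304665) + d = (241 + 304665) + 236113 = 304906 + 236113 = 541019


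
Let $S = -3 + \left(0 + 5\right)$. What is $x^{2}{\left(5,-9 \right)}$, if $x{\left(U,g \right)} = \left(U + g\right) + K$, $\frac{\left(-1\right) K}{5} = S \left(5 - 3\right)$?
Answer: $576$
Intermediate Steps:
$S = 2$ ($S = -3 + 5 = 2$)
$K = -20$ ($K = - 5 \cdot 2 \left(5 - 3\right) = - 5 \cdot 2 \cdot 2 = \left(-5\right) 4 = -20$)
$x{\left(U,g \right)} = -20 + U + g$ ($x{\left(U,g \right)} = \left(U + g\right) - 20 = -20 + U + g$)
$x^{2}{\left(5,-9 \right)} = \left(-20 + 5 - 9\right)^{2} = \left(-24\right)^{2} = 576$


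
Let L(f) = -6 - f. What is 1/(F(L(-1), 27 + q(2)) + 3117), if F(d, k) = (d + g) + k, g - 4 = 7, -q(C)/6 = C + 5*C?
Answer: 1/3078 ≈ 0.00032489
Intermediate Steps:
q(C) = -36*C (q(C) = -6*(C + 5*C) = -36*C)
g = 11 (g = 4 + 7 = 11)
F(d, k) = 11 + d + k (F(d, k) = (d + 11) + k = (11 + d) + k = 11 + d + k)
1/(F(L(-1), 27 + q(2)) + 3117) = 1/((11 + (-6 - 1*(-1)) + (27 - 36*2)) + 3117) = 1/((11 + (-6 + 1) + (27 - 72)) + 3117) = 1/((11 - 5 - 45) + 3117) = 1/(-39 + 3117) = 1/3078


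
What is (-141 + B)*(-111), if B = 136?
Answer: 555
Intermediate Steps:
(-141 + B)*(-111) = (-141 + 136)*(-111) = -5*(-111) = 555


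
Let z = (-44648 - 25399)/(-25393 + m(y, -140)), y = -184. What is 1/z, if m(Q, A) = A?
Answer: 2837/7783 ≈ 0.36451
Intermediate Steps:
z = 7783/2837 (z = (-44648 - 25399)/(-25393 - 140) = -70047/(-25533) = -70047*(-1/25533) = 7783/2837 ≈ 2.7434)
1/z = 1/(7783/2837) = 2837/7783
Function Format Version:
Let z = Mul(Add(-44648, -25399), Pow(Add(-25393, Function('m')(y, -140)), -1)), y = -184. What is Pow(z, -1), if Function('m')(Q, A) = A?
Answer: Rational(2837, 7783) ≈ 0.36451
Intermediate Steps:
z = Rational(7783, 2837) (z = Mul(Add(-44648, -25399), Pow(Add(-25393, -140), -1)) = Mul(-70047, Pow(-25533, -1)) = Mul(-70047, Rational(-1, 25533)) = Rational(7783, 2837) ≈ 2.7434)
Pow(z, -1) = Pow(Rational(7783, 2837), -1) = Rational(2837, 7783)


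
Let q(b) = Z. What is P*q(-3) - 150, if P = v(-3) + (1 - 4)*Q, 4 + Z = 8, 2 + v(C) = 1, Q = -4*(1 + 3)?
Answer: 38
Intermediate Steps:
Q = -16 (Q = -4*4 = -16)
v(C) = -1 (v(C) = -2 + 1 = -1)
Z = 4 (Z = -4 + 8 = 4)
q(b) = 4
P = 47 (P = -1 + (1 - 4)*(-16) = -1 - 3*(-16) = -1 + 48 = 47)
P*q(-3) - 150 = 47*4 - 150 = 188 - 150 = 38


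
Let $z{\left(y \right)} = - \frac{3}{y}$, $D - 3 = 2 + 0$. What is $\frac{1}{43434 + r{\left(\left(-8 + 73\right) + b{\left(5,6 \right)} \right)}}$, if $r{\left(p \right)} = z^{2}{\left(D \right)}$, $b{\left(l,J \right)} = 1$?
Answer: $\frac{25}{1085859} \approx 2.3023 \cdot 10^{-5}$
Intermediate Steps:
$D = 5$ ($D = 3 + \left(2 + 0\right) = 3 + 2 = 5$)
$r{\left(p \right)} = \frac{9}{25}$ ($r{\left(p \right)} = \left(- \frac{3}{5}\right)^{2} = \frac{9}{25}$)
$\frac{1}{43434 + r{\left(\left(-8 + 73\right) + b{\left(5,6 \right)} \right)}} = \frac{1}{43434 + \frac{9}{25}} = \frac{1}{\frac{1085859}{25}} = \frac{25}{1085859}$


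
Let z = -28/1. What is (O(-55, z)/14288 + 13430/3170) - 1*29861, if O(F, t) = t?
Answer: -33807531987/1132324 ≈ -29857.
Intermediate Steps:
z = -28 (z = -28*1 = -28)
(O(-55, z)/14288 + 13430/3170) - 1*29861 = (-28/14288 + 13430/3170) - 1*29861 = (-28*1/14288 + 13430*(1/3170)) - 29861 = (-7/3572 + 1343/317) - 29861 = 4794977/1132324 - 29861 = -33807531987/1132324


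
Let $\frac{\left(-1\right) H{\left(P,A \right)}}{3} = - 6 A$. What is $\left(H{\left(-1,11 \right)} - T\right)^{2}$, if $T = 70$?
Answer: $16384$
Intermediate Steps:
$H{\left(P,A \right)} = 18 A$ ($H{\left(P,A \right)} = - 3 \left(- 6 A\right) = 18 A$)
$\left(H{\left(-1,11 \right)} - T\right)^{2} = \left(18 \cdot 11 - 70\right)^{2} = \left(198 - 70\right)^{2} = 128^{2} = 16384$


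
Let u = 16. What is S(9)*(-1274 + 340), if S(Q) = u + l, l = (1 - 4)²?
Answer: -23350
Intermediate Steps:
l = 9 (l = (-3)² = 9)
S(Q) = 25 (S(Q) = 16 + 9 = 25)
S(9)*(-1274 + 340) = 25*(-1274 + 340) = 25*(-934) = -23350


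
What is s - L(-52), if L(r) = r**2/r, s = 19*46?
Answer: 926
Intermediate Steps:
s = 874
L(r) = r
s - L(-52) = 874 - 1*(-52) = 874 + 52 = 926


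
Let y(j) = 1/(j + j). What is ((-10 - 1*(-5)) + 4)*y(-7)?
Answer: 1/14 ≈ 0.071429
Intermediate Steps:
y(j) = 1/(2*j)
((-10 - 1*(-5)) + 4)*y(-7) = ((-10 - 1*(-5)) + 4)*((½)/(-7)) = ((-10 + 5) + 4)*((½)*(-⅐)) = (-5 + 4)*(-1/14) = -1*(-1/14) = 1/14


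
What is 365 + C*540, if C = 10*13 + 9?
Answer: 75425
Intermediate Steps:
C = 139 (C = 130 + 9 = 139)
365 + C*540 = 365 + 139*540 = 365 + 75060 = 75425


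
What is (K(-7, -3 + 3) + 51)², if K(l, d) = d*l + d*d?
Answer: 2601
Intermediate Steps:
K(l, d) = d² + d*l (K(l, d) = d*l + d² = d² + d*l)
(K(-7, -3 + 3) + 51)² = ((-3 + 3)*((-3 + 3) - 7) + 51)² = (0*(0 - 7) + 51)² = (0*(-7) + 51)² = (0 + 51)² = 51² = 2601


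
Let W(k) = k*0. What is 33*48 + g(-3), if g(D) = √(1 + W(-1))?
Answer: 1585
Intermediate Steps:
W(k) = 0
g(D) = 1 (g(D) = √(1 + 0) = √1 = 1)
33*48 + g(-3) = 33*48 + 1 = 1584 + 1 = 1585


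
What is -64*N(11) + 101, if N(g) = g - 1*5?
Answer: -283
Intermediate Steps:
N(g) = -5 + g (N(g) = g - 5 = -5 + g)
-64*N(11) + 101 = -64*(-5 + 11) + 101 = -64*6 + 101 = -384 + 101 = -283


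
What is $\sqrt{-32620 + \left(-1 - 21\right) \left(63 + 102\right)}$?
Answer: $25 i \sqrt{58} \approx 190.39 i$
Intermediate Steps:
$\sqrt{-32620 + \left(-1 - 21\right) \left(63 + 102\right)} = \sqrt{-32620 - 3630} = \sqrt{-36250} = 25 i \sqrt{58}$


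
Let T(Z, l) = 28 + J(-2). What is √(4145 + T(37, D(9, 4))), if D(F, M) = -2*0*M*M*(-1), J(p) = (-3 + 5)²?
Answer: √4177 ≈ 64.630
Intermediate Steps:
J(p) = 4 (J(p) = 2² = 4)
D(F, M) = 0 (D(F, M) = -0*M*(-1) = -2*0*(-1) = 0*(-1) = 0)
T(Z, l) = 32 (T(Z, l) = 28 + 4 = 32)
√(4145 + T(37, D(9, 4))) = √(4145 + 32) = √4177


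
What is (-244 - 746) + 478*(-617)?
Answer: -295916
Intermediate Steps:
(-244 - 746) + 478*(-617) = -990 - 294926 = -295916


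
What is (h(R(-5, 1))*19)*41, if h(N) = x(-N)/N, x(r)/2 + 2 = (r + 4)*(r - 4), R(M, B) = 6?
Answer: 4674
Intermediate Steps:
x(r) = -4 + 2*(-4 + r)*(4 + r) (x(r) = -4 + 2*((r + 4)*(r - 4)) = -4 + 2*((4 + r)*(-4 + r)) = -4 + 2*((-4 + r)*(4 + r)) = -4 + 2*(-4 + r)*(4 + r))
h(N) = (-36 + 2*N²)/N (h(N) = (-36 + 2*(-N)²)/N = (-36 + 2*N²)/N)
(h(R(-5, 1))*19)*41 = ((-36/6 + 2*6)*19)*41 = ((-36*⅙ + 12)*19)*41 = ((-6 + 12)*19)*41 = (6*19)*41 = 114*41 = 4674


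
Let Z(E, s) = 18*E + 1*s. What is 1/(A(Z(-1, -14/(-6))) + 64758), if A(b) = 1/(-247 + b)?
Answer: 788/51029301 ≈ 1.5442e-5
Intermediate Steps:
Z(E, s) = s + 18*E (Z(E, s) = 18*E + s = s + 18*E)
1/(A(Z(-1, -14/(-6))) + 64758) = 1/(1/(-247 + (-14/(-6) + 18*(-1))) + 64758) = 1/(1/(-247 + (-14*(-1/6) - 18)) + 64758) = 1/(1/(-247 + (7/3 - 18)) + 64758) = 1/(1/(-247 - 47/3) + 64758) = 1/(1/(-788/3) + 64758) = 1/(-3/788 + 64758) = 1/(51029301/788) = 788/51029301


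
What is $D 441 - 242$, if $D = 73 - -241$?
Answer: $138232$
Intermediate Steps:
$D = 314$ ($D = 73 + 241 = 314$)
$D 441 - 242 = 314 \cdot 441 - 242 = 138474 - 242 = 138232$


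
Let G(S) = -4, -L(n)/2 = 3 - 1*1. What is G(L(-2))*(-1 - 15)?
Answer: 64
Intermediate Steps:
L(n) = -4 (L(n) = -2*(3 - 1*1) = -2*(3 - 1) = -2*2 = -4)
G(L(-2))*(-1 - 15) = -4*(-1 - 15) = -4*(-16) = 64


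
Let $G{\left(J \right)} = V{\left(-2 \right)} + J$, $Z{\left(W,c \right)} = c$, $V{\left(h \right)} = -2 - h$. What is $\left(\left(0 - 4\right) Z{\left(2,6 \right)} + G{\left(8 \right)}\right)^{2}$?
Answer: $256$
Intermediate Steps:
$G{\left(J \right)} = J$ ($G{\left(J \right)} = \left(-2 - -2\right) + J = \left(-2 + 2\right) + J = 0 + J = J$)
$\left(\left(0 - 4\right) Z{\left(2,6 \right)} + G{\left(8 \right)}\right)^{2} = \left(\left(0 - 4\right) 6 + 8\right)^{2} = \left(\left(-4\right) 6 + 8\right)^{2} = \left(-24 + 8\right)^{2} = \left(-16\right)^{2} = 256$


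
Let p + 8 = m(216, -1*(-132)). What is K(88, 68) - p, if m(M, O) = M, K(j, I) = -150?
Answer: -358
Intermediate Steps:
p = 208 (p = -8 + 216 = 208)
K(88, 68) - p = -150 - 1*208 = -150 - 208 = -358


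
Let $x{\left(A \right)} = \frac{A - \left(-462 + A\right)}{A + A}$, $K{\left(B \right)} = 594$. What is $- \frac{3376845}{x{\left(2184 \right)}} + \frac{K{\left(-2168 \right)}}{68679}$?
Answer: $- \frac{2679945235554}{83941} \approx -3.1927 \cdot 10^{7}$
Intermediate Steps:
$x{\left(A \right)} = \frac{231}{A}$ ($x{\left(A \right)} = \frac{462}{2 A} = 462 \frac{1}{2 A} = \frac{231}{A}$)
$- \frac{3376845}{x{\left(2184 \right)}} + \frac{K{\left(-2168 \right)}}{68679} = - \frac{3376845}{231 \cdot \frac{1}{2184}} + \frac{594}{68679} = - \frac{3376845}{231 \cdot \frac{1}{2184}} + 594 \cdot \frac{1}{68679} = - \frac{3376845}{\frac{11}{104}} + \frac{66}{7631} = \left(-3376845\right) \frac{104}{11} + \frac{66}{7631} = - \frac{351191880}{11} + \frac{66}{7631} = - \frac{2679945235554}{83941}$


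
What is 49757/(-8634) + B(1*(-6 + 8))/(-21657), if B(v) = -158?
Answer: -119580353/20776282 ≈ -5.7556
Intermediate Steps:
49757/(-8634) + B(1*(-6 + 8))/(-21657) = 49757/(-8634) - 158/(-21657) = 49757*(-1/8634) - 158*(-1/21657) = -49757/8634 + 158/21657 = -119580353/20776282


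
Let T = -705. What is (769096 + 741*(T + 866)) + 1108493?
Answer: 1996890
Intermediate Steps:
(769096 + 741*(T + 866)) + 1108493 = (769096 + 741*(-705 + 866)) + 1108493 = (769096 + 741*161) + 1108493 = (769096 + 119301) + 1108493 = 888397 + 1108493 = 1996890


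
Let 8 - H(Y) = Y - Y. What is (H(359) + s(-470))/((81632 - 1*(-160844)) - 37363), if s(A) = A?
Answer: -154/68371 ≈ -0.0022524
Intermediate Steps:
H(Y) = 8 (H(Y) = 8 - (Y - Y) = 8 - 1*0 = 8 + 0 = 8)
(H(359) + s(-470))/((81632 - 1*(-160844)) - 37363) = (8 - 470)/((81632 - 1*(-160844)) - 37363) = -462/((81632 + 160844) - 37363) = -462/(242476 - 37363) = -462/205113 = -462*1/205113 = -154/68371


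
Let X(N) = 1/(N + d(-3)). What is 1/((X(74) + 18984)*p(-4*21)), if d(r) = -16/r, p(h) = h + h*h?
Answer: 17/2250061110 ≈ 7.5553e-9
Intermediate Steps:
p(h) = h + h²
X(N) = 1/(16/3 + N) (X(N) = 1/(N - 16/(-3)) = 1/(N - 16*(-⅓)) = 1/(N + 16/3) = 1/(16/3 + N))
1/((X(74) + 18984)*p(-4*21)) = 1/((3/(16 + 3*74) + 18984)*(((-4*21)*(1 - 4*21)))) = 1/((3/(16 + 222) + 18984)*((-84*(1 - 84)))) = 1/((3/238 + 18984)*((-84*(-83)))) = 1/((3*(1/238) + 18984)*6972) = (1/6972)/(3/238 + 18984) = (1/6972)/(4518195/238) = (238/4518195)*(1/6972) = 17/2250061110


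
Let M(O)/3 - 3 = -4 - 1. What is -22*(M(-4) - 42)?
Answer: 1056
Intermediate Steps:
M(O) = -6 (M(O) = 9 + 3*(-4 - 1) = 9 + 3*(-5) = 9 - 15 = -6)
-22*(M(-4) - 42) = -22*(-6 - 42) = -22*(-48) = 1056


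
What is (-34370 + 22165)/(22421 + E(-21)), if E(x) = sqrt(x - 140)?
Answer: -39092615/71814486 + 12205*I*sqrt(161)/502701402 ≈ -0.54436 + 0.00030806*I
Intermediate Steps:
E(x) = sqrt(-140 + x)
(-34370 + 22165)/(22421 + E(-21)) = (-34370 + 22165)/(22421 + sqrt(-140 - 21)) = -12205/(22421 + sqrt(-161)) = -12205/(22421 + I*sqrt(161))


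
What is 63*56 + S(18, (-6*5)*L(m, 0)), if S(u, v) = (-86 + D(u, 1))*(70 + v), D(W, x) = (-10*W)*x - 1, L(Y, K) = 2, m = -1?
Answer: 858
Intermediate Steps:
D(W, x) = -1 - 10*W*x (D(W, x) = -10*W*x - 1 = -1 - 10*W*x)
S(u, v) = (-87 - 10*u)*(70 + v) (S(u, v) = (-86 + (-1 - 10*u*1))*(70 + v) = (-86 + (-1 - 10*u))*(70 + v) = (-87 - 10*u)*(70 + v))
63*56 + S(18, (-6*5)*L(m, 0)) = 63*56 + (-6090 - 700*18 - 87*(-6*5)*2 - 10*18*-6*5*2) = 3528 + (-6090 - 12600 - (-2610)*2 - 10*18*(-30*2)) = 3528 + (-6090 - 12600 - 87*(-60) - 10*18*(-60)) = 3528 + (-6090 - 12600 + 5220 + 10800) = 3528 - 2670 = 858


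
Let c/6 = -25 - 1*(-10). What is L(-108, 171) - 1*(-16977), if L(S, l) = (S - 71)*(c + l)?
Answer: 2478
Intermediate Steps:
c = -90 (c = 6*(-25 - 1*(-10)) = 6*(-25 + 10) = 6*(-15) = -90)
L(S, l) = (-90 + l)*(-71 + S) (L(S, l) = (S - 71)*(-90 + l) = (-71 + S)*(-90 + l) = (-90 + l)*(-71 + S))
L(-108, 171) - 1*(-16977) = (6390 - 90*(-108) - 71*171 - 108*171) - 1*(-16977) = (6390 + 9720 - 12141 - 18468) + 16977 = -14499 + 16977 = 2478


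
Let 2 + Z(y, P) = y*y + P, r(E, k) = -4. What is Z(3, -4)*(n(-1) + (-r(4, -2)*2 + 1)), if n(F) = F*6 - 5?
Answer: -6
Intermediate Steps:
Z(y, P) = -2 + P + y**2 (Z(y, P) = -2 + (y*y + P) = -2 + (y**2 + P) = -2 + (P + y**2) = -2 + P + y**2)
n(F) = -5 + 6*F (n(F) = 6*F - 5 = -5 + 6*F)
Z(3, -4)*(n(-1) + (-r(4, -2)*2 + 1)) = (-2 - 4 + 3**2)*((-5 + 6*(-1)) + (-1*(-4)*2 + 1)) = (-2 - 4 + 9)*((-5 - 6) + (4*2 + 1)) = 3*(-11 + (8 + 1)) = 3*(-11 + 9) = 3*(-2) = -6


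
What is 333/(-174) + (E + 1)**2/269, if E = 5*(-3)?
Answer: -18491/15602 ≈ -1.1852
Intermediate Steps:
E = -15
333/(-174) + (E + 1)**2/269 = 333/(-174) + (-15 + 1)**2/269 = 333*(-1/174) + (-14)**2*(1/269) = -111/58 + 196*(1/269) = -111/58 + 196/269 = -18491/15602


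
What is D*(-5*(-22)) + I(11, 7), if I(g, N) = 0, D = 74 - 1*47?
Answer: 2970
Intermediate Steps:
D = 27 (D = 74 - 47 = 27)
D*(-5*(-22)) + I(11, 7) = 27*(-5*(-22)) + 0 = 27*110 + 0 = 2970 + 0 = 2970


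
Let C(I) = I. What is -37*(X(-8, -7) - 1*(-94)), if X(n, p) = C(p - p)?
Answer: -3478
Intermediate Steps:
X(n, p) = 0 (X(n, p) = p - p = 0)
-37*(X(-8, -7) - 1*(-94)) = -37*(0 - 1*(-94)) = -37*(0 + 94) = -37*94 = -3478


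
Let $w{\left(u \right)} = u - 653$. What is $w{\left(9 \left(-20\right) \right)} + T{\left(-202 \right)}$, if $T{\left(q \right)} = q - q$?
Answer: $-833$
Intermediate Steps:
$w{\left(u \right)} = -653 + u$
$T{\left(q \right)} = 0$
$w{\left(9 \left(-20\right) \right)} + T{\left(-202 \right)} = \left(-653 + 9 \left(-20\right)\right) + 0 = \left(-653 - 180\right) + 0 = -833 + 0 = -833$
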